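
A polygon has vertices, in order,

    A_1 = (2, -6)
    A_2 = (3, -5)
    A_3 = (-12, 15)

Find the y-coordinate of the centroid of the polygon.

Apply the surveyor's formula. First the cross-terms c_i = x_i·y_{i+1} − x_{i+1}·y_i:
  8, -15, 42  ⇒  2A = 35, A = 17.5.
Then Σ (y_i + y_{i+1})·c_i = 140, so ȳ = 140 / (6·17.5) = 4/3.

4/3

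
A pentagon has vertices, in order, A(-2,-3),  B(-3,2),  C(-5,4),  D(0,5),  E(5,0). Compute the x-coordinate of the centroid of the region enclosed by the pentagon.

-0.15

Apply Gauss's area formula. First the cross-terms c_i = x_i·y_{i+1} − x_{i+1}·y_i:
  -13, -2, -25, -25, -15  ⇒  2A = -80, A = -40.
Then Σ (x_i + x_{i+1})·c_i = 36, so x̄ = 36 / (6·(-40)) = -0.15.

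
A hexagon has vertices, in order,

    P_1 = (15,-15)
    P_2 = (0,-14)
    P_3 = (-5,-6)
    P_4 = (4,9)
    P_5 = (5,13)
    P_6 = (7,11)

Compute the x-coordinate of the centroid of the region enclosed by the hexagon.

1136/225

Apply the shoelace (surveyor's) formula. First the cross-terms c_i = x_i·y_{i+1} − x_{i+1}·y_i:
  -210, -70, -21, 7, -36, -270  ⇒  2A = -600, A = -300.
Then Σ (x_i + x_{i+1})·c_i = -9088, so x̄ = -9088 / (6·(-300)) = 1136/225.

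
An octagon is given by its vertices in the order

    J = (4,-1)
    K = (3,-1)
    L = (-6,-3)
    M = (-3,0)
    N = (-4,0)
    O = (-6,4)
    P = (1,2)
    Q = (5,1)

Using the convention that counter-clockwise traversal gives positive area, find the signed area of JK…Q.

Cross-terms: -1, -15, -9, 0, -16, -16, -9, -9  ⇒  Σ = -75
Signed area = Σ/2 = -37.5 (negative ⇒ clockwise traversal).

-37.5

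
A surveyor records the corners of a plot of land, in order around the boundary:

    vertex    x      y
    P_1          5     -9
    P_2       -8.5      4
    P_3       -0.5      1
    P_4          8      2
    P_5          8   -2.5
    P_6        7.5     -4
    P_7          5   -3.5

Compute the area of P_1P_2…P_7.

77.5

Apply Gauss's area formula: 2A = Σ (x_i·y_{i+1} − x_{i+1}·y_i), indices taken mod 7.
Cross-terms: -56.5, -6.5, -9, -36, -13.25, -6.25, -27.5  ⇒  Σ = -155
Area = |Σ|/2 = 77.5.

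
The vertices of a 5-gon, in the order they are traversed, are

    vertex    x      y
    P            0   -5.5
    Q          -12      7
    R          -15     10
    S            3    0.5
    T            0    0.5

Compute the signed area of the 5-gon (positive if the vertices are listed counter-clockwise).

Apply Gauss's area formula: 2A = Σ (x_i·y_{i+1} − x_{i+1}·y_i), indices taken mod 5.
Σ = (-66) + (-15) + (-37.5) + (1.5) + (0) = -117
Signed area = Σ/2 = -58.5 (negative ⇒ clockwise traversal).

-58.5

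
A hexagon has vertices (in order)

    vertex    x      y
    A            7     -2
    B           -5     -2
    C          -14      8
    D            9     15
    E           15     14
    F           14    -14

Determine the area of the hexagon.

404.5

Cross-terms: -24, -68, -282, -99, -406, 70  ⇒  Σ = -809
Area = |Σ|/2 = 404.5.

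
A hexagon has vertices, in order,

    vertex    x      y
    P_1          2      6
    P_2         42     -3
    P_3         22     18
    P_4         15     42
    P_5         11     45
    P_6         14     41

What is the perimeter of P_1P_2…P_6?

142

|P_1P_2| = √((40)² + (-9)²) = √1681 = 41
|P_2P_3| = √((-20)² + (21)²) = √841 = 29
|P_3P_4| = √((-7)² + (24)²) = √625 = 25
|P_4P_5| = √((-4)² + (3)²) = √25 = 5
|P_5P_6| = √((3)² + (-4)²) = √25 = 5
|P_6P_1| = √((-12)² + (-35)²) = √1369 = 37
Perimeter = 41 + 29 + 25 + 5 + 5 + 37 = 142.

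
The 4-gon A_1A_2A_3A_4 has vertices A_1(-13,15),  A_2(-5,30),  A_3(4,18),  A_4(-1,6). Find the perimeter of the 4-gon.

60

|A_1A_2| = √((8)² + (15)²) = √289 = 17
|A_2A_3| = √((9)² + (-12)²) = √225 = 15
|A_3A_4| = √((-5)² + (-12)²) = √169 = 13
|A_4A_1| = √((-12)² + (9)²) = √225 = 15
Perimeter = 17 + 15 + 13 + 15 = 60.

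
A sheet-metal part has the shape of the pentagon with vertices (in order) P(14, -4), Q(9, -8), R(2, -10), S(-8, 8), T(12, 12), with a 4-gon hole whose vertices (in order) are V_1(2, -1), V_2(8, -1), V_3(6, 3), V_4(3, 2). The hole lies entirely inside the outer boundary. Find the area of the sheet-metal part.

295

Outer boundary:
Apply the surveyor's formula: 2A = Σ (x_i·y_{i+1} − x_{i+1}·y_i), indices taken mod 5.
P→Q: (14)(-8) − (9)(-4) = -76
Q→R: (9)(-10) − (2)(-8) = -74
R→S: (2)(8) − (-8)(-10) = -64
S→T: (-8)(12) − (12)(8) = -192
T→P: (12)(-4) − (14)(12) = -216
Σ = -622
Area = |Σ|/2 = 311.
Hole:
Σ = (6) + (30) + (3) + (-7) = 32
Area = |Σ|/2 = 16.
Net area = 311 − 16 = 295.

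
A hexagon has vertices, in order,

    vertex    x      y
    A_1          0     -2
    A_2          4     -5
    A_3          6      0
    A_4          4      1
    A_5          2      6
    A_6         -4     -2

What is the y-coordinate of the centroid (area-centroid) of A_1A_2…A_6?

1/141

Apply the shoelace (surveyor's) formula. First the cross-terms c_i = x_i·y_{i+1} − x_{i+1}·y_i:
  8, 30, 6, 22, 20, 8  ⇒  2A = 94, A = 47.
Then Σ (y_i + y_{i+1})·c_i = 2, so ȳ = 2 / (6·47) = 1/141.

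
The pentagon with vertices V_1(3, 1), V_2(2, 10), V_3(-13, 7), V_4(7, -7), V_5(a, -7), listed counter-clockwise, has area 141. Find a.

Write out the shoelace sum; only the two edges meeting at V_5 involve a:
2·Area = [(7·(-7) − a·(-7)) + (a·1 − 3·(-7))] + 214
       = 8·a + 186 = 282
⇒ a = 12.

12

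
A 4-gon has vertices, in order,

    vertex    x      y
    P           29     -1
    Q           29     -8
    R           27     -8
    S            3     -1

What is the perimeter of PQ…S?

60

|PQ| = √((0)² + (-7)²) = √49 = 7
|QR| = √((-2)² + (0)²) = √4 = 2
|RS| = √((-24)² + (7)²) = √625 = 25
|SP| = √((26)² + (0)²) = √676 = 26
Perimeter = 7 + 2 + 25 + 26 = 60.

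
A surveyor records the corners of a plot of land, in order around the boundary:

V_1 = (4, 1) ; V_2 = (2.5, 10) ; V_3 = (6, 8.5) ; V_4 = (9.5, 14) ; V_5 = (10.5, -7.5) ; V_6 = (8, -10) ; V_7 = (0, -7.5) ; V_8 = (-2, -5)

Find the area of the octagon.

159.125

Apply the shoelace (surveyor's) formula: 2A = Σ (x_i·y_{i+1} − x_{i+1}·y_i), indices taken mod 8.
Σ = (37.5) + (-38.75) + (3.25) + (-218.25) + (-45) + (-60) + (-15) + (18) = -318.25
Area = |Σ|/2 = 159.125.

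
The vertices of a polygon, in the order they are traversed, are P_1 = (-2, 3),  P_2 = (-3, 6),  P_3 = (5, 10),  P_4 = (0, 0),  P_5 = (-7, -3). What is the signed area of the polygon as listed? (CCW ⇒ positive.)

Apply Gauss's area formula: 2A = Σ (x_i·y_{i+1} − x_{i+1}·y_i), indices taken mod 5.
P_1→P_2: (-2)(6) − (-3)(3) = -3
P_2→P_3: (-3)(10) − (5)(6) = -60
P_3→P_4: (5)(0) − (0)(10) = 0
P_4→P_5: (0)(-3) − (-7)(0) = 0
P_5→P_1: (-7)(3) − (-2)(-3) = -27
Σ = -90
Signed area = Σ/2 = -45 (negative ⇒ clockwise traversal).

-45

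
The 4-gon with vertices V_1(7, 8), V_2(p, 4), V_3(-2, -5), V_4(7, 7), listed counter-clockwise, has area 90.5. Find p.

The doubled signed area Σ (x_i y_{i+1} − x_{i+1} y_i) is linear in p.
With p=0 it equals 64; the coefficient of p is -13 (from the two edges through V_2).
So -13·p + 64 = 2·90.5 = 181 ⇒ p = -9.

-9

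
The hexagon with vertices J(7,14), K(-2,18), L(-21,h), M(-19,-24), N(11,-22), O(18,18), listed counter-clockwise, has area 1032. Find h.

-22

Write out the shoelace sum; only the two edges meeting at L involve h:
2·Area = [((-2)·h − (-21)·18) + ((-21)·(-24) − (-19)·h)] + 1556
       = 17·h + 2438 = 2064
⇒ h = -22.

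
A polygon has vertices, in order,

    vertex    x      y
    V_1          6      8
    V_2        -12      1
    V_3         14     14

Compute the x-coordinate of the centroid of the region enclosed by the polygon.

8/3

Apply the shoelace formula. First the cross-terms c_i = x_i·y_{i+1} − x_{i+1}·y_i:
  102, -182, 28  ⇒  2A = -52, A = -26.
Then Σ (x_i + x_{i+1})·c_i = -416, so x̄ = -416 / (6·(-26)) = 8/3.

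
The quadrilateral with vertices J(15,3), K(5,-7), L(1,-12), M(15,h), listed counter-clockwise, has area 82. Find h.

-8

Write out the shoelace sum; only the two edges meeting at M involve h:
2·Area = [(1·h − 15·(-12)) + (15·3 − 15·h)] + -173
       = -14·h + 52 = 164
⇒ h = -8.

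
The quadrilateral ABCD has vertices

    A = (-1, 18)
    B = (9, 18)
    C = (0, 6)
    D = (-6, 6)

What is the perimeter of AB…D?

44

|AB| = √((10)² + (0)²) = √100 = 10
|BC| = √((-9)² + (-12)²) = √225 = 15
|CD| = √((-6)² + (0)²) = √36 = 6
|DA| = √((5)² + (12)²) = √169 = 13
Perimeter = 10 + 15 + 6 + 13 = 44.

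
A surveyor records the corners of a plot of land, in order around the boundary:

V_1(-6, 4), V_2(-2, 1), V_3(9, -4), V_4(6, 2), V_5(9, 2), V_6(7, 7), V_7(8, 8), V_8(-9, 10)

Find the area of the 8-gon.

Apply Gauss's area formula: 2A = Σ (x_i·y_{i+1} − x_{i+1}·y_i), indices taken mod 8.
Σ = (2) + (-1) + (42) + (-6) + (49) + (0) + (152) + (24) = 262
Area = |Σ|/2 = 131.

131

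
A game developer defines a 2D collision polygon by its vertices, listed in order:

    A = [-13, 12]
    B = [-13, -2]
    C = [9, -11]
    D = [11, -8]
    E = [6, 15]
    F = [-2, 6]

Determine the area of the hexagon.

362.5

Apply the shoelace formula: 2A = Σ (x_i·y_{i+1} − x_{i+1}·y_i), indices taken mod 6.
Cross-terms: 182, 161, 49, 213, 66, 54  ⇒  Σ = 725
Area = |Σ|/2 = 362.5.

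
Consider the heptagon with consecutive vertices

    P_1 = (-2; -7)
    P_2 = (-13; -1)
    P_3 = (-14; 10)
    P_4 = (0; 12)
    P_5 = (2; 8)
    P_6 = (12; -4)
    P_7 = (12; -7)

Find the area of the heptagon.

Apply the shoelace (surveyor's) formula: 2A = Σ (x_i·y_{i+1} − x_{i+1}·y_i), indices taken mod 7.
P_1→P_2: (-2)(-1) − (-13)(-7) = -89
P_2→P_3: (-13)(10) − (-14)(-1) = -144
P_3→P_4: (-14)(12) − (0)(10) = -168
P_4→P_5: (0)(8) − (2)(12) = -24
P_5→P_6: (2)(-4) − (12)(8) = -104
P_6→P_7: (12)(-7) − (12)(-4) = -36
P_7→P_1: (12)(-7) − (-2)(-7) = -98
Σ = -663
Area = |Σ|/2 = 331.5.

331.5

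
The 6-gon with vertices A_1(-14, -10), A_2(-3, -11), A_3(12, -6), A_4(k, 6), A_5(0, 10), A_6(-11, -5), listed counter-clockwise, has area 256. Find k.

1

Write out the shoelace sum; only the two edges meeting at A_4 involve k:
2·Area = [(12·6 − k·(-6)) + (k·10 − 0·6)] + 424
       = 16·k + 496 = 512
⇒ k = 1.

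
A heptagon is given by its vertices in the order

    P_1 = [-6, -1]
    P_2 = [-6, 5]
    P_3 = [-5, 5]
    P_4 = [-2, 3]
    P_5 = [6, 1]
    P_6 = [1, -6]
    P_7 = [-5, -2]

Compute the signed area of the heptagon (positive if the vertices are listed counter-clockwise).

Cross-terms: -36, -5, -5, -20, -37, -32, -7  ⇒  Σ = -142
Signed area = Σ/2 = -71 (negative ⇒ clockwise traversal).

-71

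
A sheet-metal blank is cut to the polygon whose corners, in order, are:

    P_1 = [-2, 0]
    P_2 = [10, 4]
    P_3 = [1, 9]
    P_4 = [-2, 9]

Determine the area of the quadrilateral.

Apply the shoelace formula: 2A = Σ (x_i·y_{i+1} − x_{i+1}·y_i), indices taken mod 4.
Σ = (-8) + (86) + (27) + (18) = 123
Area = |Σ|/2 = 61.5.

61.5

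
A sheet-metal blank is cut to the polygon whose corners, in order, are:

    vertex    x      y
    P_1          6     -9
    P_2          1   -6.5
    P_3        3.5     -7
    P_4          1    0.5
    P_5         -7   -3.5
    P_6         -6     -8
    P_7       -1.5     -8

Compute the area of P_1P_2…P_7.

63.5

Apply the shoelace (surveyor's) formula: 2A = Σ (x_i·y_{i+1} − x_{i+1}·y_i), indices taken mod 7.
Σ = (-30) + (15.75) + (8.75) + (0) + (35) + (36) + (61.5) = 127
Area = |Σ|/2 = 63.5.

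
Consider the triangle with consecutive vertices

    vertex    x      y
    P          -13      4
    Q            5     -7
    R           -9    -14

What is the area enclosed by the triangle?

140

Cross-terms: 71, -133, -218  ⇒  Σ = -280
Area = |Σ|/2 = 140.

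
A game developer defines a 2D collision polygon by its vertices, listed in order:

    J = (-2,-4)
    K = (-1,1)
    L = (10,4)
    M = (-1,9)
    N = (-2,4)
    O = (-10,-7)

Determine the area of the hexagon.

Apply the shoelace (surveyor's) formula: 2A = Σ (x_i·y_{i+1} − x_{i+1}·y_i), indices taken mod 6.
Σ = (-6) + (-14) + (94) + (14) + (54) + (26) = 168
Area = |Σ|/2 = 84.

84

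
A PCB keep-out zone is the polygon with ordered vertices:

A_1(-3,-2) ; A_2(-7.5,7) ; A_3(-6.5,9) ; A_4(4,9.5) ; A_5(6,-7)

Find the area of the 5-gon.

Apply the shoelace (surveyor's) formula: 2A = Σ (x_i·y_{i+1} − x_{i+1}·y_i), indices taken mod 5.
Σ = (-36) + (-22) + (-97.75) + (-85) + (-33) = -273.75
Area = |Σ|/2 = 136.875.

136.875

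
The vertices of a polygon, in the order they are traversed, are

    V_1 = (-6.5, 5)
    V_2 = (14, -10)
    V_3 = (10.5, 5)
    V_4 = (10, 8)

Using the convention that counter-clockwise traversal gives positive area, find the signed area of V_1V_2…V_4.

153

Apply the shoelace (surveyor's) formula: 2A = Σ (x_i·y_{i+1} − x_{i+1}·y_i), indices taken mod 4.
V_1→V_2: (-6.5)(-10) − (14)(5) = -5
V_2→V_3: (14)(5) − (10.5)(-10) = 175
V_3→V_4: (10.5)(8) − (10)(5) = 34
V_4→V_1: (10)(5) − (-6.5)(8) = 102
Σ = 306
Signed area = Σ/2 = 153 (positive ⇒ counter-clockwise traversal).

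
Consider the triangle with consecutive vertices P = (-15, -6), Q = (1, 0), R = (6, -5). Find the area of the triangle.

55

Apply the shoelace (surveyor's) formula: 2A = Σ (x_i·y_{i+1} − x_{i+1}·y_i), indices taken mod 3.
Cross-terms: 6, -5, -111  ⇒  Σ = -110
Area = |Σ|/2 = 55.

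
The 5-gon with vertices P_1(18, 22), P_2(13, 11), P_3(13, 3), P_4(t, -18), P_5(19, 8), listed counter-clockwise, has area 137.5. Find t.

17

Write out the shoelace sum; only the two edges meeting at P_4 involve t:
2·Area = [(13·(-18) − t·3) + (t·8 − 19·(-18))] + 82
       = 5·t + 190 = 275
⇒ t = 17.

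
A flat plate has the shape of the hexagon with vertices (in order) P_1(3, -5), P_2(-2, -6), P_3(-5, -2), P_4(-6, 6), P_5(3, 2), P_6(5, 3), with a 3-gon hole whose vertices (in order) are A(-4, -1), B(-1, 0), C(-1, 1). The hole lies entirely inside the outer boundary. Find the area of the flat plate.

Outer boundary:
Apply the shoelace (surveyor's) formula: 2A = Σ (x_i·y_{i+1} − x_{i+1}·y_i), indices taken mod 6.
Σ = (-28) + (-26) + (-42) + (-30) + (-1) + (-34) = -161
Area = |Σ|/2 = 80.5.
Hole:
Σ = (-1) + (-1) + (5) = 3
Area = |Σ|/2 = 1.5.
Net area = 80.5 − 1.5 = 79.

79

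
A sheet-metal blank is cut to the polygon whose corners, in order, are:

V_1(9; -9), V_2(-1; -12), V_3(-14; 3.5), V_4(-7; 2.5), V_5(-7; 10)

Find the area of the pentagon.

Apply the surveyor's formula: 2A = Σ (x_i·y_{i+1} − x_{i+1}·y_i), indices taken mod 5.
V_1→V_2: (9)(-12) − (-1)(-9) = -117
V_2→V_3: (-1)(3.5) − (-14)(-12) = -171.5
V_3→V_4: (-14)(2.5) − (-7)(3.5) = -10.5
V_4→V_5: (-7)(10) − (-7)(2.5) = -52.5
V_5→V_1: (-7)(-9) − (9)(10) = -27
Σ = -378.5
Area = |Σ|/2 = 189.25.

189.25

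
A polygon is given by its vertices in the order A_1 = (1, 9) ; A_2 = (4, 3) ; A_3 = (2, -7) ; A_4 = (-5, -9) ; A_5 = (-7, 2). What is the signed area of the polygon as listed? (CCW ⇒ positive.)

Apply Gauss's area formula: 2A = Σ (x_i·y_{i+1} − x_{i+1}·y_i), indices taken mod 5.
A_1→A_2: (1)(3) − (4)(9) = -33
A_2→A_3: (4)(-7) − (2)(3) = -34
A_3→A_4: (2)(-9) − (-5)(-7) = -53
A_4→A_5: (-5)(2) − (-7)(-9) = -73
A_5→A_1: (-7)(9) − (1)(2) = -65
Σ = -258
Signed area = Σ/2 = -129 (negative ⇒ clockwise traversal).

-129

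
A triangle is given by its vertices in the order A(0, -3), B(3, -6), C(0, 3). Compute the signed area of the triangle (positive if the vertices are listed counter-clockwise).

9

Apply the shoelace (surveyor's) formula: 2A = Σ (x_i·y_{i+1} − x_{i+1}·y_i), indices taken mod 3.
Σ = (9) + (9) + (0) = 18
Signed area = Σ/2 = 9 (positive ⇒ counter-clockwise traversal).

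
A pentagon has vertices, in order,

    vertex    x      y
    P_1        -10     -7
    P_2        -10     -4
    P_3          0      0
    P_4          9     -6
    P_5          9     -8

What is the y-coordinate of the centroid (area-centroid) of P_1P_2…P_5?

Apply the shoelace (surveyor's) formula. First the cross-terms c_i = x_i·y_{i+1} − x_{i+1}·y_i:
  -30, 0, 0, -18, -143  ⇒  2A = -191, A = -95.5.
Then Σ (y_i + y_{i+1})·c_i = 2727, so ȳ = 2727 / (6·(-95.5)) = -909/191.

-909/191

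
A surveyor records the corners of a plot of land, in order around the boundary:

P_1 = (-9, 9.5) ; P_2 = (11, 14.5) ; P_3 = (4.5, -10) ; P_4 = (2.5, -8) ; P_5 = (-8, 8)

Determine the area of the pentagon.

Apply the shoelace (surveyor's) formula: 2A = Σ (x_i·y_{i+1} − x_{i+1}·y_i), indices taken mod 5.
Σ = (-235) + (-175.25) + (-11) + (-44) + (-4) = -469.25
Area = |Σ|/2 = 234.625.

234.625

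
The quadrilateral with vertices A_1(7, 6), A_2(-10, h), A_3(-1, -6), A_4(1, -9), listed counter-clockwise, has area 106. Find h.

Write out the shoelace sum; only the two edges meeting at A_2 involve h:
2·Area = [(7·h − (-10)·6) + ((-10)·(-6) − (-1)·h)] + 84
       = 8·h + 204 = 212
⇒ h = 1.

1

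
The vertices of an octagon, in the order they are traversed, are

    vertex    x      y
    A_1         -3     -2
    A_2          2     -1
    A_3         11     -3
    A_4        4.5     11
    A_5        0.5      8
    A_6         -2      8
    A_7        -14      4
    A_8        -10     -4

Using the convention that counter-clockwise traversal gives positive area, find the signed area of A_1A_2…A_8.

Σ = (7) + (5) + (134.5) + (30.5) + (20) + (104) + (96) + (8) = 405
Signed area = Σ/2 = 202.5 (positive ⇒ counter-clockwise traversal).

202.5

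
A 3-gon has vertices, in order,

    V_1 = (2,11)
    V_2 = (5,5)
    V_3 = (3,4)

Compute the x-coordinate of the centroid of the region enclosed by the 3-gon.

10/3

Apply the shoelace formula. First the cross-terms c_i = x_i·y_{i+1} − x_{i+1}·y_i:
  -45, 5, 25  ⇒  2A = -15, A = -7.5.
Then Σ (x_i + x_{i+1})·c_i = -150, so x̄ = -150 / (6·(-7.5)) = 10/3.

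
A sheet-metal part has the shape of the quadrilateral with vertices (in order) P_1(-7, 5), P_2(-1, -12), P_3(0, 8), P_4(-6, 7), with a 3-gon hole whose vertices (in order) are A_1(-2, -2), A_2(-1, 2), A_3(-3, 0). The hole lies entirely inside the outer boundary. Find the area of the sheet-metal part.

Outer boundary:
Apply the shoelace (surveyor's) formula: 2A = Σ (x_i·y_{i+1} − x_{i+1}·y_i), indices taken mod 4.
P_1→P_2: (-7)(-12) − (-1)(5) = 89
P_2→P_3: (-1)(8) − (0)(-12) = -8
P_3→P_4: (0)(7) − (-6)(8) = 48
P_4→P_1: (-6)(5) − (-7)(7) = 19
Σ = 148
Area = |Σ|/2 = 74.
Hole:
Σ = (-6) + (6) + (6) = 6
Area = |Σ|/2 = 3.
Net area = 74 − 3 = 71.

71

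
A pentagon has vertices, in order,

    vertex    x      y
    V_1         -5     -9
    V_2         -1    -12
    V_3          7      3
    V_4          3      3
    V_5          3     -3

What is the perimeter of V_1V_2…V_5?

42

|V_1V_2| = √((4)² + (-3)²) = √25 = 5
|V_2V_3| = √((8)² + (15)²) = √289 = 17
|V_3V_4| = √((-4)² + (0)²) = √16 = 4
|V_4V_5| = √((0)² + (-6)²) = √36 = 6
|V_5V_1| = √((-8)² + (-6)²) = √100 = 10
Perimeter = 5 + 17 + 4 + 6 + 10 = 42.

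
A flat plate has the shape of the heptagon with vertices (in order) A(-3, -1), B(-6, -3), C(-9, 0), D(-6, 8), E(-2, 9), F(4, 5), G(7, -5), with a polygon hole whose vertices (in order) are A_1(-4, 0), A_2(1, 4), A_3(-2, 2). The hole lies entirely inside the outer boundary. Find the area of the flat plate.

127.5

Outer boundary:
Σ = (3) + (-27) + (-72) + (-38) + (-46) + (-55) + (-22) = -257
Area = |Σ|/2 = 128.5.
Hole:
A_1→A_2: (-4)(4) − (1)(0) = -16
A_2→A_3: (1)(2) − (-2)(4) = 10
A_3→A_1: (-2)(0) − (-4)(2) = 8
Σ = 2
Area = |Σ|/2 = 1.
Net area = 128.5 − 1 = 127.5.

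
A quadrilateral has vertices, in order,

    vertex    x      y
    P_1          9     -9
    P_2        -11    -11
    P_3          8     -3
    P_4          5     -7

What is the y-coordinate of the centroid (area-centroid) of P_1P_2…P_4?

Apply the shoelace (surveyor's) formula. First the cross-terms c_i = x_i·y_{i+1} − x_{i+1}·y_i:
  -198, 121, -41, 18  ⇒  2A = -100, A = -50.
Then Σ (y_i + y_{i+1})·c_i = 2388, so ȳ = 2388 / (6·(-50)) = -7.96.

-7.96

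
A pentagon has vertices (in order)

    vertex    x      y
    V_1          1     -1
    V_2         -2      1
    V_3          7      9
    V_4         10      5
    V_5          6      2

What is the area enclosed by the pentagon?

49.5

Apply Gauss's area formula: 2A = Σ (x_i·y_{i+1} − x_{i+1}·y_i), indices taken mod 5.
Σ = (-1) + (-25) + (-55) + (-10) + (-8) = -99
Area = |Σ|/2 = 49.5.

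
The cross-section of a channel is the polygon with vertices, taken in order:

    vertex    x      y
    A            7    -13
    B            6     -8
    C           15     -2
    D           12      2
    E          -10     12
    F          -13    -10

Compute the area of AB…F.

421.5

A→B: (7)(-8) − (6)(-13) = 22
B→C: (6)(-2) − (15)(-8) = 108
C→D: (15)(2) − (12)(-2) = 54
D→E: (12)(12) − (-10)(2) = 164
E→F: (-10)(-10) − (-13)(12) = 256
F→A: (-13)(-13) − (7)(-10) = 239
Σ = 843
Area = |Σ|/2 = 421.5.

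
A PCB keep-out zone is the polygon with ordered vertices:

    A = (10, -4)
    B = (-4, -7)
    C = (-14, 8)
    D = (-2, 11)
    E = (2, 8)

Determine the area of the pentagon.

Σ = (-86) + (-130) + (-138) + (-38) + (-88) = -480
Area = |Σ|/2 = 240.

240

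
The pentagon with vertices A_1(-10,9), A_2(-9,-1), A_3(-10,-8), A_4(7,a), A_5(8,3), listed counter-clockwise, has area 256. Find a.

-10

The doubled signed area Σ (x_i y_{i+1} − x_{i+1} y_i) is linear in a.
With a=0 it equals 332; the coefficient of a is -18 (from the two edges through A_4).
So -18·a + 332 = 2·256 = 512 ⇒ a = -10.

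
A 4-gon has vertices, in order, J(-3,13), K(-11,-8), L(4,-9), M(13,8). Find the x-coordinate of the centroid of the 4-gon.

151/240

Apply the shoelace formula. First the cross-terms c_i = x_i·y_{i+1} − x_{i+1}·y_i:
  167, 131, 149, 193  ⇒  2A = 640, A = 320.
Then Σ (x_i + x_{i+1})·c_i = 1208, so x̄ = 1208 / (6·320) = 151/240.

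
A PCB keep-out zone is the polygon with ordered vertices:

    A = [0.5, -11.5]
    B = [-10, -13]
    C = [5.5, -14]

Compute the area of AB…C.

A→B: (0.5)(-13) − (-10)(-11.5) = -121.5
B→C: (-10)(-14) − (5.5)(-13) = 211.5
C→A: (5.5)(-11.5) − (0.5)(-14) = -56.25
Σ = 33.75
Area = |Σ|/2 = 16.875.

16.875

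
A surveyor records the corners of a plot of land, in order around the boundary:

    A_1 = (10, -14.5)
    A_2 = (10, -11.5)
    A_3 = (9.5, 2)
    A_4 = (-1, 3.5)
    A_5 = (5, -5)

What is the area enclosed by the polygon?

79.75

Apply the shoelace formula: 2A = Σ (x_i·y_{i+1} − x_{i+1}·y_i), indices taken mod 5.
A_1→A_2: (10)(-11.5) − (10)(-14.5) = 30
A_2→A_3: (10)(2) − (9.5)(-11.5) = 129.25
A_3→A_4: (9.5)(3.5) − (-1)(2) = 35.25
A_4→A_5: (-1)(-5) − (5)(3.5) = -12.5
A_5→A_1: (5)(-14.5) − (10)(-5) = -22.5
Σ = 159.5
Area = |Σ|/2 = 79.75.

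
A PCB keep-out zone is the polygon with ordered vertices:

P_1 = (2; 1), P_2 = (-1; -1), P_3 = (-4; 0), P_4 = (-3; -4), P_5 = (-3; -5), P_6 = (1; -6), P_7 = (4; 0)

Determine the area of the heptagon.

Apply the shoelace (surveyor's) formula: 2A = Σ (x_i·y_{i+1} − x_{i+1}·y_i), indices taken mod 7.
P_1→P_2: (2)(-1) − (-1)(1) = -1
P_2→P_3: (-1)(0) − (-4)(-1) = -4
P_3→P_4: (-4)(-4) − (-3)(0) = 16
P_4→P_5: (-3)(-5) − (-3)(-4) = 3
P_5→P_6: (-3)(-6) − (1)(-5) = 23
P_6→P_7: (1)(0) − (4)(-6) = 24
P_7→P_1: (4)(1) − (2)(0) = 4
Σ = 65
Area = |Σ|/2 = 32.5.

32.5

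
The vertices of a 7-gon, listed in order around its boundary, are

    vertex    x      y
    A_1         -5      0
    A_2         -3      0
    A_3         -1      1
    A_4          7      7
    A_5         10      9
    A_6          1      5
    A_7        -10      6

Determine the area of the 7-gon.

51.5

Apply Gauss's area formula: 2A = Σ (x_i·y_{i+1} − x_{i+1}·y_i), indices taken mod 7.
Σ = (0) + (-3) + (-14) + (-7) + (41) + (56) + (30) = 103
Area = |Σ|/2 = 51.5.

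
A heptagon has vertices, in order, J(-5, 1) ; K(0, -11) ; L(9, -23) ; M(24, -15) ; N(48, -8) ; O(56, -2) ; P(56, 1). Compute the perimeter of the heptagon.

144

|JK| = √((5)² + (-12)²) = √169 = 13
|KL| = √((9)² + (-12)²) = √225 = 15
|LM| = √((15)² + (8)²) = √289 = 17
|MN| = √((24)² + (7)²) = √625 = 25
|NO| = √((8)² + (6)²) = √100 = 10
|OP| = √((0)² + (3)²) = √9 = 3
|PJ| = √((-61)² + (0)²) = √3721 = 61
Perimeter = 13 + 15 + 17 + 25 + 10 + 3 + 61 = 144.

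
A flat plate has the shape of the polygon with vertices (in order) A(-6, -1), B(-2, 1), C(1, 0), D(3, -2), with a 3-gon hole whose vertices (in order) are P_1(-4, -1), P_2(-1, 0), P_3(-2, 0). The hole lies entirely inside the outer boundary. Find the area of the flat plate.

12.5

Outer boundary:
Apply Gauss's area formula: 2A = Σ (x_i·y_{i+1} − x_{i+1}·y_i), indices taken mod 4.
A→B: (-6)(1) − (-2)(-1) = -8
B→C: (-2)(0) − (1)(1) = -1
C→D: (1)(-2) − (3)(0) = -2
D→A: (3)(-1) − (-6)(-2) = -15
Σ = -26
Area = |Σ|/2 = 13.
Hole:
Σ = (-1) + (0) + (2) = 1
Area = |Σ|/2 = 0.5.
Net area = 13 − 0.5 = 12.5.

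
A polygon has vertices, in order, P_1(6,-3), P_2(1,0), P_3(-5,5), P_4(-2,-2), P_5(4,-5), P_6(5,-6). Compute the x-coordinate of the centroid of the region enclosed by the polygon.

Apply the surveyor's formula. First the cross-terms c_i = x_i·y_{i+1} − x_{i+1}·y_i:
  3, 5, 20, 18, 1, 21  ⇒  2A = 68, A = 34.
Then Σ (x_i + x_{i+1})·c_i = 137, so x̄ = 137 / (6·34) = 137/204.

137/204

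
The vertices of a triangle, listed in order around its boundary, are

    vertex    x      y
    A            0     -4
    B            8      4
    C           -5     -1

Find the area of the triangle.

Cross-terms: 32, 12, 20  ⇒  Σ = 64
Area = |Σ|/2 = 32.

32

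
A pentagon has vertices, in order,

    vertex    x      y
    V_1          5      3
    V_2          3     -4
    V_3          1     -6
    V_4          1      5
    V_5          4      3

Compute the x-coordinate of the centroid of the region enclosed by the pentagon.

Apply the surveyor's formula. First the cross-terms c_i = x_i·y_{i+1} − x_{i+1}·y_i:
  -29, -14, 11, -17, -3  ⇒  2A = -52, A = -26.
Then Σ (x_i + x_{i+1})·c_i = -378, so x̄ = -378 / (6·(-26)) = 63/26.

63/26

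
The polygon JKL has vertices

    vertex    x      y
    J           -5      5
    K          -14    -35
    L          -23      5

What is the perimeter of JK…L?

|JK| = √((-9)² + (-40)²) = √1681 = 41
|KL| = √((-9)² + (40)²) = √1681 = 41
|LJ| = √((18)² + (0)²) = √324 = 18
Perimeter = 41 + 41 + 18 = 100.

100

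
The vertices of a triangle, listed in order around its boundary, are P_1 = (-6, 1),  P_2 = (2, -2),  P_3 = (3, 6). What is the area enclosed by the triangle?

33.5

Apply the surveyor's formula: 2A = Σ (x_i·y_{i+1} − x_{i+1}·y_i), indices taken mod 3.
Σ = (10) + (18) + (39) = 67
Area = |Σ|/2 = 33.5.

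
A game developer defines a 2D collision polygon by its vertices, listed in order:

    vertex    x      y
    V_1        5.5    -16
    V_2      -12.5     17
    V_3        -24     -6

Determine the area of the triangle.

Cross-terms: -106.5, 483, 417  ⇒  Σ = 793.5
Area = |Σ|/2 = 396.75.

396.75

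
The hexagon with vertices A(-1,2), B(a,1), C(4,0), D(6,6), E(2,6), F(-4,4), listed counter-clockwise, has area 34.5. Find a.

The doubled signed area Σ (x_i y_{i+1} − x_{i+1} y_i) is linear in a.
With a=0 it equals 71; the coefficient of a is -2 (from the two edges through B).
So -2·a + 71 = 2·34.5 = 69 ⇒ a = 1.

1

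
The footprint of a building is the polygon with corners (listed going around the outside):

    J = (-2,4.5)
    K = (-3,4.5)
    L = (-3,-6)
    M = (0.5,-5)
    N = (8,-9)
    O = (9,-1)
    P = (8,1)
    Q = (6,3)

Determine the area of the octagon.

J→K: (-2)(4.5) − (-3)(4.5) = 4.5
K→L: (-3)(-6) − (-3)(4.5) = 31.5
L→M: (-3)(-5) − (0.5)(-6) = 18
M→N: (0.5)(-9) − (8)(-5) = 35.5
N→O: (8)(-1) − (9)(-9) = 73
O→P: (9)(1) − (8)(-1) = 17
P→Q: (8)(3) − (6)(1) = 18
Q→J: (6)(4.5) − (-2)(3) = 33
Σ = 230.5
Area = |Σ|/2 = 115.25.

115.25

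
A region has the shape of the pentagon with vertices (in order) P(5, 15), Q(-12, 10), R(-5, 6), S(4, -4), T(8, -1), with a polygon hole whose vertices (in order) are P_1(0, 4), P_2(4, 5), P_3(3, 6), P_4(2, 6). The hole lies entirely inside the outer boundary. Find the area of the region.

Outer boundary:
Apply Gauss's area formula: 2A = Σ (x_i·y_{i+1} − x_{i+1}·y_i), indices taken mod 5.
P→Q: (5)(10) − (-12)(15) = 230
Q→R: (-12)(6) − (-5)(10) = -22
R→S: (-5)(-4) − (4)(6) = -4
S→T: (4)(-1) − (8)(-4) = 28
T→P: (8)(15) − (5)(-1) = 125
Σ = 357
Area = |Σ|/2 = 178.5.
Hole:
Apply Gauss's area formula: 2A = Σ (x_i·y_{i+1} − x_{i+1}·y_i), indices taken mod 4.
Σ = (-16) + (9) + (6) + (8) = 7
Area = |Σ|/2 = 3.5.
Net area = 178.5 − 3.5 = 175.

175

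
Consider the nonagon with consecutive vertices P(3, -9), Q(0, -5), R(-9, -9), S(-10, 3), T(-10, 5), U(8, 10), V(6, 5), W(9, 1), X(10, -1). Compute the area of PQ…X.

251

Apply the shoelace formula: 2A = Σ (x_i·y_{i+1} − x_{i+1}·y_i), indices taken mod 9.
P→Q: (3)(-5) − (0)(-9) = -15
Q→R: (0)(-9) − (-9)(-5) = -45
R→S: (-9)(3) − (-10)(-9) = -117
S→T: (-10)(5) − (-10)(3) = -20
T→U: (-10)(10) − (8)(5) = -140
U→V: (8)(5) − (6)(10) = -20
V→W: (6)(1) − (9)(5) = -39
W→X: (9)(-1) − (10)(1) = -19
X→P: (10)(-9) − (3)(-1) = -87
Σ = -502
Area = |Σ|/2 = 251.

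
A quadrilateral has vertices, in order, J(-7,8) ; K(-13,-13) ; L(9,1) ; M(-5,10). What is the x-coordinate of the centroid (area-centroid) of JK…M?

Apply the shoelace formula. First the cross-terms c_i = x_i·y_{i+1} − x_{i+1}·y_i:
  195, 104, 95, 30  ⇒  2A = 424, A = 212.
Then Σ (x_i + x_{i+1})·c_i = -4296, so x̄ = -4296 / (6·212) = -179/53.

-179/53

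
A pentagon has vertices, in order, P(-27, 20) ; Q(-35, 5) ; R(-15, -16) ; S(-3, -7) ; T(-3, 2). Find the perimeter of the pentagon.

100

|PQ| = √((-8)² + (-15)²) = √289 = 17
|QR| = √((20)² + (-21)²) = √841 = 29
|RS| = √((12)² + (9)²) = √225 = 15
|ST| = √((0)² + (9)²) = √81 = 9
|TP| = √((-24)² + (18)²) = √900 = 30
Perimeter = 17 + 29 + 15 + 9 + 30 = 100.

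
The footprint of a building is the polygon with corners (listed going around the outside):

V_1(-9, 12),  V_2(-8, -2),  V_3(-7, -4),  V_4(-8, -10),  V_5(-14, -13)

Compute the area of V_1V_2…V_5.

75.5

Σ = (114) + (18) + (38) + (-36) + (-285) = -151
Area = |Σ|/2 = 75.5.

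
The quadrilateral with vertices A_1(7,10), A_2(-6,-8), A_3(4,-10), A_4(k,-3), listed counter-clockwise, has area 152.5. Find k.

10

The doubled signed area Σ (x_i y_{i+1} − x_{i+1} y_i) is linear in k.
With k=0 it equals 105; the coefficient of k is 20 (from the two edges through A_4).
So 20·k + 105 = 2·152.5 = 305 ⇒ k = 10.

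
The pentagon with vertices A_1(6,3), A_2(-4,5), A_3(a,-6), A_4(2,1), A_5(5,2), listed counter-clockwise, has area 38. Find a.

1

Write out the shoelace sum; only the two edges meeting at A_3 involve a:
2·Area = [((-4)·(-6) − a·5) + (a·1 − 2·(-6))] + 44
       = -4·a + 80 = 76
⇒ a = 1.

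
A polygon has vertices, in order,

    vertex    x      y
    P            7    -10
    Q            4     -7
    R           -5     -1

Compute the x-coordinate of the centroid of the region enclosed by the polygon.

2

Apply the shoelace formula. First the cross-terms c_i = x_i·y_{i+1} − x_{i+1}·y_i:
  -9, -39, 57  ⇒  2A = 9, A = 4.5.
Then Σ (x_i + x_{i+1})·c_i = 54, so x̄ = 54 / (6·4.5) = 2.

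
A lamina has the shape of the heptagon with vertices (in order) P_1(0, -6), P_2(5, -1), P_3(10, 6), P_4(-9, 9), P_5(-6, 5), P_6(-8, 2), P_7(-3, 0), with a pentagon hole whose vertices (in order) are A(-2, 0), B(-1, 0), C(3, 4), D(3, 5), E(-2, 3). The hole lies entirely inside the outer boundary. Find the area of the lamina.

Outer boundary:
Apply Gauss's area formula: 2A = Σ (x_i·y_{i+1} − x_{i+1}·y_i), indices taken mod 7.
P_1→P_2: (0)(-1) − (5)(-6) = 30
P_2→P_3: (5)(6) − (10)(-1) = 40
P_3→P_4: (10)(9) − (-9)(6) = 144
P_4→P_5: (-9)(5) − (-6)(9) = 9
P_5→P_6: (-6)(2) − (-8)(5) = 28
P_6→P_7: (-8)(0) − (-3)(2) = 6
P_7→P_1: (-3)(-6) − (0)(0) = 18
Σ = 275
Area = |Σ|/2 = 137.5.
Hole:
Σ = (0) + (-4) + (3) + (19) + (6) = 24
Area = |Σ|/2 = 12.
Net area = 137.5 − 12 = 125.5.

125.5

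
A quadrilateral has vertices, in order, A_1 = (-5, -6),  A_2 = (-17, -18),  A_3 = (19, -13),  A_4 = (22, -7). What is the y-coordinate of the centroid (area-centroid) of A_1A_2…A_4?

-2006/179

Apply the shoelace (surveyor's) formula. First the cross-terms c_i = x_i·y_{i+1} − x_{i+1}·y_i:
  -12, 563, 153, -167  ⇒  2A = 537, A = 268.5.
Then Σ (y_i + y_{i+1})·c_i = -18054, so ȳ = -18054 / (6·268.5) = -2006/179.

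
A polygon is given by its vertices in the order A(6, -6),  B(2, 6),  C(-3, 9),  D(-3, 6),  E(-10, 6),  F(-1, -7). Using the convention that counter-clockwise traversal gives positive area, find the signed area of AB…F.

129.5

Apply the shoelace (surveyor's) formula: 2A = Σ (x_i·y_{i+1} − x_{i+1}·y_i), indices taken mod 6.
Σ = (48) + (36) + (9) + (42) + (76) + (48) = 259
Signed area = Σ/2 = 129.5 (positive ⇒ counter-clockwise traversal).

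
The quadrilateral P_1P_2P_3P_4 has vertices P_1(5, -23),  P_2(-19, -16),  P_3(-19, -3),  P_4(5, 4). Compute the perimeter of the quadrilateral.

90

|P_1P_2| = √((-24)² + (7)²) = √625 = 25
|P_2P_3| = √((0)² + (13)²) = √169 = 13
|P_3P_4| = √((24)² + (7)²) = √625 = 25
|P_4P_1| = √((0)² + (-27)²) = √729 = 27
Perimeter = 25 + 13 + 25 + 27 = 90.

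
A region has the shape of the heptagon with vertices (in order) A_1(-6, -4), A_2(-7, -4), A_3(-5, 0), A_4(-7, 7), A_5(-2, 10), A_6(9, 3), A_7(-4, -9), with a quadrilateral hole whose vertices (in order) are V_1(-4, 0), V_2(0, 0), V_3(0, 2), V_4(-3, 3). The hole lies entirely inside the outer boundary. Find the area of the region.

Outer boundary:
Apply the surveyor's formula: 2A = Σ (x_i·y_{i+1} − x_{i+1}·y_i), indices taken mod 7.
A_1→A_2: (-6)(-4) − (-7)(-4) = -4
A_2→A_3: (-7)(0) − (-5)(-4) = -20
A_3→A_4: (-5)(7) − (-7)(0) = -35
A_4→A_5: (-7)(10) − (-2)(7) = -56
A_5→A_6: (-2)(3) − (9)(10) = -96
A_6→A_7: (9)(-9) − (-4)(3) = -69
A_7→A_1: (-4)(-4) − (-6)(-9) = -38
Σ = -318
Area = |Σ|/2 = 159.
Hole:
V_1→V_2: (-4)(0) − (0)(0) = 0
V_2→V_3: (0)(2) − (0)(0) = 0
V_3→V_4: (0)(3) − (-3)(2) = 6
V_4→V_1: (-3)(0) − (-4)(3) = 12
Σ = 18
Area = |Σ|/2 = 9.
Net area = 159 − 9 = 150.

150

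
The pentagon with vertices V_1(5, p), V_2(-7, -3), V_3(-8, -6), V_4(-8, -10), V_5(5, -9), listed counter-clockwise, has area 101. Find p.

Write out the shoelace sum; only the two edges meeting at V_1 involve p:
2·Area = [(5·p − 5·(-9)) + (5·(-3) − (-7)·p)] + 172
       = 12·p + 202 = 202
⇒ p = 0.

0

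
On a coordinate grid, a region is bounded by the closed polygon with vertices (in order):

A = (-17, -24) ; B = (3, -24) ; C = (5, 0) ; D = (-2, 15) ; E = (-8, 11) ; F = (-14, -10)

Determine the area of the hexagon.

Σ = (480) + (120) + (75) + (98) + (234) + (166) = 1173
Area = |Σ|/2 = 586.5.

586.5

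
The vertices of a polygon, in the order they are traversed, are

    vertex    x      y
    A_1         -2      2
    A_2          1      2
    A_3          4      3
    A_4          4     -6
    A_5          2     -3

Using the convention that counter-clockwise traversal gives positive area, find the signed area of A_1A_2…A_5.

Σ = (-6) + (-5) + (-36) + (0) + (-2) = -49
Signed area = Σ/2 = -24.5 (negative ⇒ clockwise traversal).

-24.5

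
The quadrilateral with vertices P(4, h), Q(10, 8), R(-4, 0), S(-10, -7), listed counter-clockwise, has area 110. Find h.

-5

Write out the shoelace sum; only the two edges meeting at P involve h:
2·Area = [((-10)·h − 4·(-7)) + (4·8 − 10·h)] + 60
       = -20·h + 120 = 220
⇒ h = -5.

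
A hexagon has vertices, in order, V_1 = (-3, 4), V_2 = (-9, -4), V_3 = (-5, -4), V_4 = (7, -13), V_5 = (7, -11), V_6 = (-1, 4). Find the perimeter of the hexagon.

50

|V_1V_2| = √((-6)² + (-8)²) = √100 = 10
|V_2V_3| = √((4)² + (0)²) = √16 = 4
|V_3V_4| = √((12)² + (-9)²) = √225 = 15
|V_4V_5| = √((0)² + (2)²) = √4 = 2
|V_5V_6| = √((-8)² + (15)²) = √289 = 17
|V_6V_1| = √((-2)² + (0)²) = √4 = 2
Perimeter = 10 + 4 + 15 + 2 + 17 + 2 = 50.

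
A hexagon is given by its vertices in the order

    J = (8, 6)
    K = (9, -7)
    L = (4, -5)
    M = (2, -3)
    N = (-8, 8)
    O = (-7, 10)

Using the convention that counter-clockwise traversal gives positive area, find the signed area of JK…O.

Apply the shoelace formula: 2A = Σ (x_i·y_{i+1} − x_{i+1}·y_i), indices taken mod 6.
Cross-terms: -110, -17, -2, -8, -24, -122  ⇒  Σ = -283
Signed area = Σ/2 = -141.5 (negative ⇒ clockwise traversal).

-141.5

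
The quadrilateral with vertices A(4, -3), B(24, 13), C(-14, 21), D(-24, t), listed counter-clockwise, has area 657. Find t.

The doubled signed area Σ (x_i y_{i+1} − x_{i+1} y_i) is linear in t.
With t=0 it equals 1386; the coefficient of t is -18 (from the two edges through D).
So -18·t + 1386 = 2·657 = 1314 ⇒ t = 4.

4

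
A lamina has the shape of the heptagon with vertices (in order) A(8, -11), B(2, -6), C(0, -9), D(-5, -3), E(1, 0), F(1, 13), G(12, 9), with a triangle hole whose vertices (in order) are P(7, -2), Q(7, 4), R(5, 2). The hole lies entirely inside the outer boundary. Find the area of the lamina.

206

Outer boundary:
Apply Gauss's area formula: 2A = Σ (x_i·y_{i+1} − x_{i+1}·y_i), indices taken mod 7.
Σ = (-26) + (-18) + (-45) + (3) + (13) + (-147) + (-204) = -424
Area = |Σ|/2 = 212.
Hole:
P→Q: (7)(4) − (7)(-2) = 42
Q→R: (7)(2) − (5)(4) = -6
R→P: (5)(-2) − (7)(2) = -24
Σ = 12
Area = |Σ|/2 = 6.
Net area = 212 − 6 = 206.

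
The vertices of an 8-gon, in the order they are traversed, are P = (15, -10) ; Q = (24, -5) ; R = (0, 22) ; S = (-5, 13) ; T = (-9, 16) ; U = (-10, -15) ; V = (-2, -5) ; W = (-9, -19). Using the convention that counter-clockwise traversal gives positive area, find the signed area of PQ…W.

761.5

Apply the shoelace formula: 2A = Σ (x_i·y_{i+1} − x_{i+1}·y_i), indices taken mod 8.
Σ = (165) + (528) + (110) + (37) + (295) + (20) + (-7) + (375) = 1523
Signed area = Σ/2 = 761.5 (positive ⇒ counter-clockwise traversal).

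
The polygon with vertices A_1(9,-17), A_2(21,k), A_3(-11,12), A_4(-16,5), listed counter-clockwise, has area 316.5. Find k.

The doubled signed area Σ (x_i y_{i+1} − x_{i+1} y_i) is linear in k.
With k=0 it equals 973; the coefficient of k is 20 (from the two edges through A_2).
So 20·k + 973 = 2·316.5 = 633 ⇒ k = -17.

-17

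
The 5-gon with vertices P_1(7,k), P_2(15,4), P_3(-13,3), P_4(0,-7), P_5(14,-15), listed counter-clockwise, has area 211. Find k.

Write out the shoelace sum; only the two edges meeting at P_1 involve k:
2·Area = [(14·k − 7·(-15)) + (7·4 − 15·k)] + 286
       = -1·k + 419 = 422
⇒ k = -3.

-3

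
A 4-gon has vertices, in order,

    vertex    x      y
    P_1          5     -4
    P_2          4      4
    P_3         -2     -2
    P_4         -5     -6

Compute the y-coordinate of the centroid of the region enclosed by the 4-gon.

Apply the shoelace (surveyor's) formula. First the cross-terms c_i = x_i·y_{i+1} − x_{i+1}·y_i:
  36, 0, 2, 50  ⇒  2A = 88, A = 44.
Then Σ (y_i + y_{i+1})·c_i = -516, so ȳ = -516 / (6·44) = -43/22.

-43/22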